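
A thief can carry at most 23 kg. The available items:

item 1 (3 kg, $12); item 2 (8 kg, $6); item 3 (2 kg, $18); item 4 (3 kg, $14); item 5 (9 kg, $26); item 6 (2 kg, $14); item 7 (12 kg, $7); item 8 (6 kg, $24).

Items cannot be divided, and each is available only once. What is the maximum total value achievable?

$96

This is a 0/1 knapsack; check combinations near the capacity.
- item 3+item 4+item 5+item 6+item 8: weight 2+3+9+2+6=22, value 18+14+26+14+24=96
- item 1+item 3+item 5+item 6+item 8: weight 3+2+9+2+6=22, value 12+18+26+14+24=94
- item 1+item 3+item 4+item 5+item 8: weight 3+2+3+9+6=23, value 12+18+14+26+24=94
- item 1+item 4+item 5+item 6+item 8: weight 3+3+9+2+6=23, value 12+14+26+14+24=90
- item 1+item 3+item 4+item 5+item 6: weight 3+2+3+9+2=19, value 12+18+14+26+14=84
Best: $96.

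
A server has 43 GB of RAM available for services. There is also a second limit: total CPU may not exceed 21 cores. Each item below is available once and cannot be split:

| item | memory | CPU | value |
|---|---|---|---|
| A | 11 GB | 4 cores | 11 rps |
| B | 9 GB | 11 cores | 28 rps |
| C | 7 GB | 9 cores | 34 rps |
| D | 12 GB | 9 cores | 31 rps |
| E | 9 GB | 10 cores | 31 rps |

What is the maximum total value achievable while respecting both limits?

Feasible sets respecting both limits:
- C+D: memory 19, CPU 18, value 65
- C+E: memory 16, CPU 19, value 65
- B+C: memory 16, CPU 20, value 62
- D+E: memory 21, CPU 19, value 62
Best: 65 rps.

65 rps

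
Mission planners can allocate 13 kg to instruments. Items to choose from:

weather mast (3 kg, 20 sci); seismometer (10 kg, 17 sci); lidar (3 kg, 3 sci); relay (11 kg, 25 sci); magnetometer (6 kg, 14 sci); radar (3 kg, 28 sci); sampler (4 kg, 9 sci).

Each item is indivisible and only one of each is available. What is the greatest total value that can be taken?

62 sci

Check high-value combinations within 13 kg:
- weather mast+magnetometer+radar: mass 3+6+3=12, value 20+14+28=62
- weather mast+lidar+radar+sampler: mass 3+3+3+4=13, value 20+3+28+9=60
- weather mast+radar+sampler: mass 3+3+4=10, value 20+28+9=57
Best: 62 sci.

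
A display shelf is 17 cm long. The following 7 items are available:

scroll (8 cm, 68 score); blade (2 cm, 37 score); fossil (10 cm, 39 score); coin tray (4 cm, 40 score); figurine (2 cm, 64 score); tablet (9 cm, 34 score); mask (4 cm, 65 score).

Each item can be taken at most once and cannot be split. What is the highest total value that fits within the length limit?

Check high-value combinations within 17 cm:
- scroll+blade+figurine+mask: length 8+2+2+4=16, value 68+37+64+65=234
- scroll+blade+coin tray+figurine: length 8+2+4+2=16, value 68+37+40+64=209
- blade+coin tray+figurine+mask: length 2+4+2+4=12, value 37+40+64+65=206
- blade+figurine+tablet+mask: length 2+2+9+4=17, value 37+64+34+65=200
Best: 234 score.

234 score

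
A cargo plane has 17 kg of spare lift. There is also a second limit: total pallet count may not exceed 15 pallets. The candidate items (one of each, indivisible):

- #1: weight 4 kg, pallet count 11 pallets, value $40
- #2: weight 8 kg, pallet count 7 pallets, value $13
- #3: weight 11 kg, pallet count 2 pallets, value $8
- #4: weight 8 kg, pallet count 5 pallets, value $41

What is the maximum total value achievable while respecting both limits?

$54

Feasible sets respecting both limits:
- #2+#4: weight 16, pallet count 12, value 54
- #1+#3: weight 15, pallet count 13, value 48
- #4: weight 8, pallet count 5, value 41
Best: $54.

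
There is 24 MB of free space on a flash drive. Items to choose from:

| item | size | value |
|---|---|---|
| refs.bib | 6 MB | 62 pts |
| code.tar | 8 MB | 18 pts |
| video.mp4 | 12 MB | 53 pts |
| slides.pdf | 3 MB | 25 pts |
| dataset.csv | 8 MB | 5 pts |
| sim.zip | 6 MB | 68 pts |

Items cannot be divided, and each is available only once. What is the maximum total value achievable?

Check high-value combinations within 24 MB:
- refs.bib+video.mp4+sim.zip: size 6+12+6=24, value 62+53+68=183
- refs.bib+code.tar+slides.pdf+sim.zip: size 6+8+3+6=23, value 62+18+25+68=173
- refs.bib+slides.pdf+dataset.csv+sim.zip: size 6+3+8+6=23, value 62+25+5+68=160
Best: 183 pts.

183 pts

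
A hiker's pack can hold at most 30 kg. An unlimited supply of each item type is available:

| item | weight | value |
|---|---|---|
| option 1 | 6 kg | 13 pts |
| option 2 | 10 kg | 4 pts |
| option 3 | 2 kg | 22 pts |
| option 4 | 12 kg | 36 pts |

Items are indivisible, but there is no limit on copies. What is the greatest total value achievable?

330 pts

Best value-per-unit is option 3 at 22/2, and filling with it alone uses weight 15×2=30. No mix of the others beats 15×22 = 330.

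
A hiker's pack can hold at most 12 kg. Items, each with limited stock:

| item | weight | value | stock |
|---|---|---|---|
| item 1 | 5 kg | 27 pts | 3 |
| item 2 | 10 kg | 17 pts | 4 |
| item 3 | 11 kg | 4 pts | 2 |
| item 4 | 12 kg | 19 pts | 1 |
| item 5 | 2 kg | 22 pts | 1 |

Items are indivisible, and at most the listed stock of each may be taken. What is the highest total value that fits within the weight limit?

76 pts

Best selections within weight 12 and stock limits:
- 2×item 1 + 1×item 5: weight 12, value 76
- 2×item 1: weight 10, value 54
- 1×item 1 + 1×item 5: weight 7, value 49
Best: 76 pts.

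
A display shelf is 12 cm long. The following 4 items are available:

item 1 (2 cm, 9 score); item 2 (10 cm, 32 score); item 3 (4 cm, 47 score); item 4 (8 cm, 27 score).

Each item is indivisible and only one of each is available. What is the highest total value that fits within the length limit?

Check high-value combinations within 12 cm:
- item 3+item 4: length 4+8=12, value 47+27=74
- item 1+item 3: length 2+4=6, value 9+47=56
- item 3: length 4, value 47
Best: 74 score.

74 score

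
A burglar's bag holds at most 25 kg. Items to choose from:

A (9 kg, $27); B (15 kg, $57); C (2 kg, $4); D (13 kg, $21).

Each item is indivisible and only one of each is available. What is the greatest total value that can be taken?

$84

Check high-value combinations within 25 kg:
- A+B: weight 9+15=24, value 27+57=84
- B+C: weight 15+2=17, value 57+4=61
- B: weight 15, value 57
- A+C+D: weight 9+2+13=24, value 27+4+21=52
- A+D: weight 9+13=22, value 27+21=48
Best: $84.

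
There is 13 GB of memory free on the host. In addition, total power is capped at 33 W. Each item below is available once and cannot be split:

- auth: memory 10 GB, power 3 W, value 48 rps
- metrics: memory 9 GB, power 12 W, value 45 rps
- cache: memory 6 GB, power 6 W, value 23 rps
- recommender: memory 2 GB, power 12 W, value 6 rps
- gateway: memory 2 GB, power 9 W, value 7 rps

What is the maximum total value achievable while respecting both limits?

Feasible sets respecting both limits:
- metrics+recommender+gateway: memory 13, power 33, value 58
- auth+gateway: memory 12, power 12, value 55
- auth+recommender: memory 12, power 15, value 54
Best: 58 rps.

58 rps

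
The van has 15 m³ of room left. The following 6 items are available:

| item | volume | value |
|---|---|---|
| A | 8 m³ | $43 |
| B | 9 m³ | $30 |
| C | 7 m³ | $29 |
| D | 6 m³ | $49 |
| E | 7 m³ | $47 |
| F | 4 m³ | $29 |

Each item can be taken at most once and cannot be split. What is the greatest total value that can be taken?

$96

Check high-value combinations within 15 m³:
- D+E: volume 6+7=13, value 49+47=96
- A+D: volume 8+6=14, value 43+49=92
- A+E: volume 8+7=15, value 43+47=90
- B+D: volume 9+6=15, value 30+49=79
Best: $96.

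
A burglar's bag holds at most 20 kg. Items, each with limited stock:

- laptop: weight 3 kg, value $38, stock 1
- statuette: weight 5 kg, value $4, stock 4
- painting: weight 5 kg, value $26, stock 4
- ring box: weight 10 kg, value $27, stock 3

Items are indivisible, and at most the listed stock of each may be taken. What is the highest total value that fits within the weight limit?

$116

Top feasible selections:
- 1×laptop + 3×painting: weight 18, value 116
- 4×painting: weight 20, value 104
- 1×laptop + 1×statuette + 2×painting: weight 18, value 94
- 1×laptop + 1×painting + 1×ring box: weight 18, value 91
Best: $116.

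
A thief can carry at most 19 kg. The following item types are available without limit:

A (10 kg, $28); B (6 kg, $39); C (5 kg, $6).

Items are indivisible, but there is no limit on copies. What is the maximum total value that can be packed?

Best value-per-unit is B at 39/6, and filling with it alone uses weight 3×6=18. No mix of the others beats 3×39 = 117.

$117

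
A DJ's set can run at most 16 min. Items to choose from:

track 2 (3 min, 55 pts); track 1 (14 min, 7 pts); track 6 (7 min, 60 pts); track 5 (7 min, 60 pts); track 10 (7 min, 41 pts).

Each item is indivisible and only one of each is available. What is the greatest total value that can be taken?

This is a 0/1 knapsack; check combinations near the capacity.
- track 6+track 5: duration 7+7=14, value 60+60=120
- track 2+track 6: duration 3+7=10, value 55+60=115
- track 2+track 5: duration 3+7=10, value 55+60=115
- track 6+track 10: duration 7+7=14, value 60+41=101
- track 5+track 10: duration 7+7=14, value 60+41=101
Best: 120 pts.

120 pts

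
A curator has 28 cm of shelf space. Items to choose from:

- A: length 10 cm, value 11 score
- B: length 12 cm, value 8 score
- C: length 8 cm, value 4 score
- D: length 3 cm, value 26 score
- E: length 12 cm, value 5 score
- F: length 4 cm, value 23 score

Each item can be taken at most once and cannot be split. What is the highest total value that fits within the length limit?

64 score

Check high-value combinations within 28 cm:
- A+C+D+F: length 10+8+3+4=25, value 11+4+26+23=64
- B+C+D+F: length 12+8+3+4=27, value 8+4+26+23=61
- A+D+F: length 10+3+4=17, value 11+26+23=60
Best: 64 score.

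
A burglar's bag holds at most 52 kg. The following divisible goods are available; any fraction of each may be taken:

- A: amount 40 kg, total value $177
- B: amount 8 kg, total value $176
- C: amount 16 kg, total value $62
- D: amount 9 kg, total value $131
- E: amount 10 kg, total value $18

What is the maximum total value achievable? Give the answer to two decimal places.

Take in order of value per unit:
- B (176/8 per unit): all 8 → value 176, running total 176.00
- D (131/9 per unit): all 9 → value 131, running total 307.00
- A (177/40 per unit): 35 of 40 → value 35×177/40 = 154.8750, running total 461.88
Total 461.88.

461.88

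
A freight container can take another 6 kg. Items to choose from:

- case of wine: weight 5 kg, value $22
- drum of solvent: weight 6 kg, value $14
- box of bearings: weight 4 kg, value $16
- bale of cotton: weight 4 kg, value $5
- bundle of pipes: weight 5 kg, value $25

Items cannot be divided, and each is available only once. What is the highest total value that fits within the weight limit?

$25

Check high-value combinations within 6 kg:
- bundle of pipes: weight 5, value 25
- case of wine: weight 5, value 22
- box of bearings: weight 4, value 16
- drum of solvent: weight 6, value 14
Best: $25.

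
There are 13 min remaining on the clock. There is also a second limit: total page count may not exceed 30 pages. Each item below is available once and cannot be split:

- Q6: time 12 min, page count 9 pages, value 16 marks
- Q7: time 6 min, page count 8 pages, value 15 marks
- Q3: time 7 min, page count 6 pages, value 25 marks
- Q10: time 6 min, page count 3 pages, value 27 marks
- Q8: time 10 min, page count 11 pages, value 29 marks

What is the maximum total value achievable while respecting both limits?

52 marks

Feasible sets respecting both limits:
- Q3+Q10: time 13, page count 9, value 52
- Q7+Q10: time 12, page count 11, value 42
- Q7+Q3: time 13, page count 14, value 40
Best: 52 marks.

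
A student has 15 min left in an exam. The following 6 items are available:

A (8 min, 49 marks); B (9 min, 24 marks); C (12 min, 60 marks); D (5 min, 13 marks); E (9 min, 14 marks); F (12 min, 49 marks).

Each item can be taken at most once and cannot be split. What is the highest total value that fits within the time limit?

62 marks

Check high-value combinations within 15 min:
- A+D: time 8+5=13, value 49+13=62
- C: time 12, value 60
- A: time 8, value 49
- F: time 12, value 49
Best: 62 marks.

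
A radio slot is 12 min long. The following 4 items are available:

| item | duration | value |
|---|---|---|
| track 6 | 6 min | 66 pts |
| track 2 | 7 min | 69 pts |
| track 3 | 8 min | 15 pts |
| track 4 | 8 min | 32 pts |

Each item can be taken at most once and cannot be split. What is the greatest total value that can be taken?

Check high-value combinations within 12 min:
- track 2: duration 7, value 69
- track 6: duration 6, value 66
- track 4: duration 8, value 32
Best: 69 pts.

69 pts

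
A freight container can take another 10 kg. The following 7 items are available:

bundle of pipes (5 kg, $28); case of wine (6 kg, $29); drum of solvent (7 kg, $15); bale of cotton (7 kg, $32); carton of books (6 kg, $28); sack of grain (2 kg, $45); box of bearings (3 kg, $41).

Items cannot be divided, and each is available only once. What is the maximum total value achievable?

Check high-value combinations within 10 kg:
- bundle of pipes+sack of grain+box of bearings: weight 5+2+3=10, value 28+45+41=114
- sack of grain+box of bearings: weight 2+3=5, value 45+41=86
- bale of cotton+sack of grain: weight 7+2=9, value 32+45=77
- case of wine+sack of grain: weight 6+2=8, value 29+45=74
- bundle of pipes+sack of grain: weight 5+2=7, value 28+45=73
Best: $114.

$114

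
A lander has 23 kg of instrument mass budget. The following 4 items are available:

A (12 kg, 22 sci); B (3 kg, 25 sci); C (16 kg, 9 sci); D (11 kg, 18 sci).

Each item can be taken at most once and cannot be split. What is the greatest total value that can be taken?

47 sci

Check high-value combinations within 23 kg:
- A+B: mass 12+3=15, value 22+25=47
- B+D: mass 3+11=14, value 25+18=43
- A+D: mass 12+11=23, value 22+18=40
- B+C: mass 3+16=19, value 25+9=34
- B: mass 3, value 25
Best: 47 sci.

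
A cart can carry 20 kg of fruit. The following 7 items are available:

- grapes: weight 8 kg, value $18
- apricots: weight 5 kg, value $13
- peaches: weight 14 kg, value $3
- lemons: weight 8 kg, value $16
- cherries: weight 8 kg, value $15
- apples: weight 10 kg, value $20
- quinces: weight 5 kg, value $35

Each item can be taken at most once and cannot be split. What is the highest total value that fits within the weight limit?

Check high-value combinations within 20 kg:
- apricots+apples+quinces: weight 5+10+5=20, value 13+20+35=68
- grapes+apricots+quinces: weight 8+5+5=18, value 18+13+35=66
- apricots+lemons+quinces: weight 5+8+5=18, value 13+16+35=64
- apricots+cherries+quinces: weight 5+8+5=18, value 13+15+35=63
- apples+quinces: weight 10+5=15, value 20+35=55
Best: $68.

$68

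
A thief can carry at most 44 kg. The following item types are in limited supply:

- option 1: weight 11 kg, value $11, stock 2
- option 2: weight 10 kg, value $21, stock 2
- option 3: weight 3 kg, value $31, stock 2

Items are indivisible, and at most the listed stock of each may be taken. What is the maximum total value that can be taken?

Top feasible selections:
- 1×option 1 + 2×option 2 + 2×option 3: weight 37, value 115
- 2×option 1 + 1×option 2 + 2×option 3: weight 38, value 105
- 2×option 2 + 2×option 3: weight 26, value 104
Best: $115.

$115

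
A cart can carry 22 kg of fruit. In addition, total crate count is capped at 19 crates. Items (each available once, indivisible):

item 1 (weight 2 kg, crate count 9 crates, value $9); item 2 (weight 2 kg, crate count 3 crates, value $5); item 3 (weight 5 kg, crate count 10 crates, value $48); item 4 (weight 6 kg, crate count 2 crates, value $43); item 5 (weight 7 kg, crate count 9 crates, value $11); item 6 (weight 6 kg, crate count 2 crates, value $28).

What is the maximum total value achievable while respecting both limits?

$124

Feasible sets respecting both limits:
- item 2+item 3+item 4+item 6: weight 19, crate count 17, value 124
- item 3+item 4+item 6: weight 17, crate count 14, value 119
- item 2+item 3+item 4: weight 13, crate count 15, value 96
- item 3+item 4: weight 11, crate count 12, value 91
Best: $124.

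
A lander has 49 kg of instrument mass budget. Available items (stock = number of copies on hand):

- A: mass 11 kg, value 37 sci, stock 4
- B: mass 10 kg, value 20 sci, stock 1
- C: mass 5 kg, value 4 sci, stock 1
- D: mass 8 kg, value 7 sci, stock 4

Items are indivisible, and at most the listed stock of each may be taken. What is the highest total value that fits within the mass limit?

Top feasible selections:
- 4×A + 1×C: mass 49, value 152
- 4×A: mass 44, value 148
Best: 152 sci.

152 sci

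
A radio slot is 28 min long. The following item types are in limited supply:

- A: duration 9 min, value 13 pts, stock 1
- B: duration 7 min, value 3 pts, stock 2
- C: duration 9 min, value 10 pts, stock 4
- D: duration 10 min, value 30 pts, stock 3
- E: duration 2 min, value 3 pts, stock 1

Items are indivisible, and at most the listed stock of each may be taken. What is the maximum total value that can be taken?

63 pts

Best selections within duration 28 and stock limits:
- 2×D + 1×E: duration 22, value 63
- 1×B + 2×D: duration 27, value 63
Best: 63 pts.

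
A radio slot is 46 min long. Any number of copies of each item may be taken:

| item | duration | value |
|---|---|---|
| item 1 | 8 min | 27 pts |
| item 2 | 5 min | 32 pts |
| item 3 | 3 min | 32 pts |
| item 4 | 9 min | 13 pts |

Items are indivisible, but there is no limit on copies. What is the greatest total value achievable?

Best value-per-unit is item 3 at 32/3, and filling with it alone uses duration 15×3=45. No mix of the others beats 15×32 = 480.

480 pts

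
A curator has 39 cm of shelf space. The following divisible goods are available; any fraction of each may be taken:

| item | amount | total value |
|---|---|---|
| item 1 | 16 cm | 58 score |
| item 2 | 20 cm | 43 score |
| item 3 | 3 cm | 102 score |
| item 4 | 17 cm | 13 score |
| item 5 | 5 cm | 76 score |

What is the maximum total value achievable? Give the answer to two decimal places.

268.25

Take in order of value per unit:
- item 3 (102/3 per unit): all 3 → value 102, running total 102.00
- item 5 (76/5 per unit): all 5 → value 76, running total 178.00
- item 1 (58/16 per unit): all 16 → value 58, running total 236.00
- item 2 (43/20 per unit): 15 of 20 → value 15×43/20 = 32.2500, running total 268.25
Total 268.25.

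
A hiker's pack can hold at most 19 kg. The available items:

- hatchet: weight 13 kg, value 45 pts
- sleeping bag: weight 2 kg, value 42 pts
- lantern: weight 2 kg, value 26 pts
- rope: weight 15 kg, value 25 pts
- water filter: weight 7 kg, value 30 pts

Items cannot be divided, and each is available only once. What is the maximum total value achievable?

113 pts

This is a 0/1 knapsack; check combinations near the capacity.
- hatchet+sleeping bag+lantern: weight 13+2+2=17, value 45+42+26=113
- sleeping bag+lantern+water filter: weight 2+2+7=11, value 42+26+30=98
- sleeping bag+lantern+rope: weight 2+2+15=19, value 42+26+25=93
- hatchet+sleeping bag: weight 13+2=15, value 45+42=87
- sleeping bag+water filter: weight 2+7=9, value 42+30=72
Best: 113 pts.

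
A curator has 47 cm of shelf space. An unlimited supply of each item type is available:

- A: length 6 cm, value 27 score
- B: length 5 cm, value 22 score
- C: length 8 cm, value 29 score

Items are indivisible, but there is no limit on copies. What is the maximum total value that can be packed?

211 score

Best value-per-unit is A at 27/6; filling with it alone gives 7×27 = 189.
Optimal mix: 7×A + 1×B → length 47, value 211.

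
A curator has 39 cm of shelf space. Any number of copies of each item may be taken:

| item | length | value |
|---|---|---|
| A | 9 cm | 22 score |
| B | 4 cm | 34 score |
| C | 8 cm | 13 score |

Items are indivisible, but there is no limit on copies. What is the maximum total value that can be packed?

306 score

Best value-per-unit is B at 34/4, and filling with it alone uses length 9×4=36. No mix of the others beats 9×34 = 306.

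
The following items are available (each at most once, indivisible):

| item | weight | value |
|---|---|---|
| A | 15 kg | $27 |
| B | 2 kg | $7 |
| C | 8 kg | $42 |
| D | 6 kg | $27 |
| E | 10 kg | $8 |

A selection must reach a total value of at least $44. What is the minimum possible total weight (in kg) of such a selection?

Subsets with value ≥ 44, sorted by total weight:
- B+C: weight 10, value 49
- C+D: weight 14, value 69
- B+C+D: weight 16, value 76
- C+E: weight 18, value 50
Minimum weight: 10 kg.

10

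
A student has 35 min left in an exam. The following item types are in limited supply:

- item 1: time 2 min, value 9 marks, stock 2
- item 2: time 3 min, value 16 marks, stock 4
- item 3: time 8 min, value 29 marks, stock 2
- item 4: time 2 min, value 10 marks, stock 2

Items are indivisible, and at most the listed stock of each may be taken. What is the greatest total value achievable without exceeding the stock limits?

151 marks

Top feasible selections:
- 1×item 1 + 4×item 2 + 2×item 3 + 2×item 4: time 34, value 151
- 2×item 1 + 4×item 2 + 2×item 3 + 1×item 4: time 34, value 150
- 2×item 1 + 3×item 2 + 2×item 3 + 2×item 4: time 33, value 144
Best: 151 marks.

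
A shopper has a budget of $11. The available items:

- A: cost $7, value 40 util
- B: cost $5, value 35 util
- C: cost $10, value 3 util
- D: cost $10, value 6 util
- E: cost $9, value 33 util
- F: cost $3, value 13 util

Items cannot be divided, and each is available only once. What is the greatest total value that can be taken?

Check high-value combinations within $11:
- A+F: cost 7+3=10, value 40+13=53
- B+F: cost 5+3=8, value 35+13=48
- A: cost 7, value 40
- B: cost 5, value 35
- E: cost 9, value 33
Best: 53 util.

53 util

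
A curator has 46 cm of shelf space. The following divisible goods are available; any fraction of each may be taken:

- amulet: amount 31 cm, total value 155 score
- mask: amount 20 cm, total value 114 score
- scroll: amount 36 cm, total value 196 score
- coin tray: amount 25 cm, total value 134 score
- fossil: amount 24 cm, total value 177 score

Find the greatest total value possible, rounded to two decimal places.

301.89

Take in order of value per unit:
- fossil (177/24 per unit): all 24 → value 177, running total 177.00
- mask (114/20 per unit): all 20 → value 114, running total 291.00
- scroll (196/36 per unit): 2 of 36 → value 2×196/36 = 10.8889, running total 301.89
Total 301.89.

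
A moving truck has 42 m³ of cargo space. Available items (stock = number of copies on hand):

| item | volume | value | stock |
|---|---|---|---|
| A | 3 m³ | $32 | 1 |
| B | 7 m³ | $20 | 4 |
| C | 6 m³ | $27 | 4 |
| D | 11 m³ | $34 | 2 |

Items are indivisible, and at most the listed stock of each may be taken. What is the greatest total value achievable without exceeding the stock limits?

Top feasible selections:
- 1×A + 2×B + 4×C: volume 41, value 180
- 1×A + 4×C + 1×D: volume 38, value 174
- 1×A + 3×B + 3×C: volume 42, value 173
- 1×A + 1×B + 3×C + 1×D: volume 39, value 167
Best: $180.

$180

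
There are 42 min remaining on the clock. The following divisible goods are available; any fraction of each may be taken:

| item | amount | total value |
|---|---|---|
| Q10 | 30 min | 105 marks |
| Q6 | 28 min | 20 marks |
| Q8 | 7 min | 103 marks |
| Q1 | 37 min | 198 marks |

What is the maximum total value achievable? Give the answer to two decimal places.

Take in order of value per unit:
- Q8 (103/7 per unit): all 7 → value 103, running total 103.00
- Q1 (198/37 per unit): 35 of 37 → value 35×198/37 = 187.2973, running total 290.30
Total 290.30.

290.30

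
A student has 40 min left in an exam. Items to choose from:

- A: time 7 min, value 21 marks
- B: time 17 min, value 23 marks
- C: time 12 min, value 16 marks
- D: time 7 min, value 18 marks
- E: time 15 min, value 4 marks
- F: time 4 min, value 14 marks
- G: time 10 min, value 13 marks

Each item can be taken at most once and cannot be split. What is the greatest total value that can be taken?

Check high-value combinations within 40 min:
- A+C+D+F+G: time 7+12+7+4+10=40, value 21+16+18+14+13=82
- A+B+D+F: time 7+17+7+4=35, value 21+23+18+14=76
- A+B+C+F: time 7+17+12+4=40, value 21+23+16+14=74
- A+B+F+G: time 7+17+4+10=38, value 21+23+14+13=71
- B+C+D+F: time 17+12+7+4=40, value 23+16+18+14=71
Best: 82 marks.

82 marks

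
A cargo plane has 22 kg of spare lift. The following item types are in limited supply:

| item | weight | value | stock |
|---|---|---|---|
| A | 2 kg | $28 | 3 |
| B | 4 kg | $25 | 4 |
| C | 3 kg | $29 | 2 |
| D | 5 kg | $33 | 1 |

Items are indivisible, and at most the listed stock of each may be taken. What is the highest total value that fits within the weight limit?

$200

Top feasible selections:
- 3×A + 1×B + 2×C + 1×D: weight 21, value 200
- 3×A + 2×B + 1×C + 1×D: weight 22, value 196
- 3×A + 2×B + 2×C: weight 20, value 192
Best: $200.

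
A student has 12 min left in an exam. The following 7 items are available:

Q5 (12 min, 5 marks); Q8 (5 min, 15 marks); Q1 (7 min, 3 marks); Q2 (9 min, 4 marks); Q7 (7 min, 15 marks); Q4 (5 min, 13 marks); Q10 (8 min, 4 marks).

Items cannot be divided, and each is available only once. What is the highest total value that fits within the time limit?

This is a 0/1 knapsack; check combinations near the capacity.
- Q8+Q7: time 5+7=12, value 15+15=30
- Q8+Q4: time 5+5=10, value 15+13=28
- Q7+Q4: time 7+5=12, value 15+13=28
- Q8+Q1: time 5+7=12, value 15+3=18
Best: 30 marks.

30 marks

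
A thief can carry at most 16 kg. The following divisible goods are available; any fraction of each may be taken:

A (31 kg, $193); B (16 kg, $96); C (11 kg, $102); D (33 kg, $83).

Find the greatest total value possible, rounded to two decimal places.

Take in order of value per unit:
- C (102/11 per unit): all 11 → value 102, running total 102.00
- A (193/31 per unit): 5 of 31 → value 5×193/31 = 31.1290, running total 133.13
Total 133.13.

133.13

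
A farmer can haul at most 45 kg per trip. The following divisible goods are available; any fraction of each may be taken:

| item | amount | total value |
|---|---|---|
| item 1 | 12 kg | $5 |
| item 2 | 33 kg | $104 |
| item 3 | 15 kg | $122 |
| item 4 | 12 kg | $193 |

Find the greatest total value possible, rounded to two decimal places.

Take in order of value per unit:
- item 4 (193/12 per unit): all 12 → value 193, running total 193.00
- item 3 (122/15 per unit): all 15 → value 122, running total 315.00
- item 2 (104/33 per unit): 18 of 33 → value 18×104/33 = 56.7273, running total 371.73
Total 371.73.

371.73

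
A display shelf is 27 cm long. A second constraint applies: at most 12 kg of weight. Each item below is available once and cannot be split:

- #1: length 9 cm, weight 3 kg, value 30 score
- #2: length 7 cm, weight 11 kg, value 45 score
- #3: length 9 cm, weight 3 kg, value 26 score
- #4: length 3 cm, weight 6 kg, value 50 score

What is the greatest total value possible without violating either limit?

106 score

Feasible sets respecting both limits:
- #1+#3+#4: length 21, weight 12, value 106
- #1+#4: length 12, weight 9, value 80
- #3+#4: length 12, weight 9, value 76
- #1+#3: length 18, weight 6, value 56
Best: 106 score.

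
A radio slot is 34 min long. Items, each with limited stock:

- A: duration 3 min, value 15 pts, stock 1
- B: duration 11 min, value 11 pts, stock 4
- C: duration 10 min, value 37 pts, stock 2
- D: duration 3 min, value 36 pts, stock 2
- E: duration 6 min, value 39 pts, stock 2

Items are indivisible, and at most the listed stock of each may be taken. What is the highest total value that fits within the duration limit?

202 pts

Top feasible selections:
- 1×A + 1×C + 2×D + 2×E: duration 31, value 202
- 1×C + 2×D + 2×E: duration 28, value 187
Best: 202 pts.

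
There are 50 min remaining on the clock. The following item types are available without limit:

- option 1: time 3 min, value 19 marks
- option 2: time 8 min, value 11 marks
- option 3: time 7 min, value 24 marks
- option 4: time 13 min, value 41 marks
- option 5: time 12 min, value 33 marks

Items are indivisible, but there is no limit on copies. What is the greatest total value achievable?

304 marks

Best value-per-unit is option 1 at 19/3, and filling with it alone uses time 16×3=48. No mix of the others beats 16×19 = 304.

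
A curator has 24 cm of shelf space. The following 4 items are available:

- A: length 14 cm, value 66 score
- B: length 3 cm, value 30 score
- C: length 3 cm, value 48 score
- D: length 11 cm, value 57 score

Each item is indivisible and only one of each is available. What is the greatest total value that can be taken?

Check high-value combinations within 24 cm:
- A+B+C: length 14+3+3=20, value 66+30+48=144
- B+C+D: length 3+3+11=17, value 30+48+57=135
- A+C: length 14+3=17, value 66+48=114
- C+D: length 3+11=14, value 48+57=105
- A+B: length 14+3=17, value 66+30=96
Best: 144 score.

144 score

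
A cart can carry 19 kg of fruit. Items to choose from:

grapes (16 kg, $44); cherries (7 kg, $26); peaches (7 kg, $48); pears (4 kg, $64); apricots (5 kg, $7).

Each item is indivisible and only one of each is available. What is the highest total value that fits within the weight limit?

$138

Check high-value combinations within 19 kg:
- cherries+peaches+pears: weight 7+7+4=18, value 26+48+64=138
- peaches+pears+apricots: weight 7+4+5=16, value 48+64+7=119
- peaches+pears: weight 7+4=11, value 48+64=112
- cherries+pears+apricots: weight 7+4+5=16, value 26+64+7=97
Best: $138.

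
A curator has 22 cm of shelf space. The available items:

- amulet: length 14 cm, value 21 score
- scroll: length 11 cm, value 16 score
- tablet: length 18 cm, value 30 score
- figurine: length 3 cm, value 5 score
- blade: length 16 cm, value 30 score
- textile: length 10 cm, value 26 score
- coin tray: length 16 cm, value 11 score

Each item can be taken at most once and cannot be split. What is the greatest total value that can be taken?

Check high-value combinations within 22 cm:
- scroll+textile: length 11+10=21, value 16+26=42
- figurine+blade: length 3+16=19, value 5+30=35
- tablet+figurine: length 18+3=21, value 30+5=35
- figurine+textile: length 3+10=13, value 5+26=31
Best: 42 score.

42 score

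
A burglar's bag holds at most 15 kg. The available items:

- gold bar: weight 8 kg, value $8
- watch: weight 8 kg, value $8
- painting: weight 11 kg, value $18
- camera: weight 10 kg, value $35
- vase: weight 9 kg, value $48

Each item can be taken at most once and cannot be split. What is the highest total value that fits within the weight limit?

$48

Check high-value combinations within 15 kg:
- vase: weight 9, value 48
- camera: weight 10, value 35
- painting: weight 11, value 18
- gold bar: weight 8, value 8
- watch: weight 8, value 8
Best: $48.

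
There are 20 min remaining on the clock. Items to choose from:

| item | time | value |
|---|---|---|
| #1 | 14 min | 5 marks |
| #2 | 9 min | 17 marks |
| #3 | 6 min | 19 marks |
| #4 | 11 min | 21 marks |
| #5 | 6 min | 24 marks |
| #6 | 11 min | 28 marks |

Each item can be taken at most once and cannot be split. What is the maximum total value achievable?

Check high-value combinations within 20 min:
- #5+#6: time 6+11=17, value 24+28=52
- #3+#6: time 6+11=17, value 19+28=47
- #4+#5: time 11+6=17, value 21+24=45
Best: 52 marks.

52 marks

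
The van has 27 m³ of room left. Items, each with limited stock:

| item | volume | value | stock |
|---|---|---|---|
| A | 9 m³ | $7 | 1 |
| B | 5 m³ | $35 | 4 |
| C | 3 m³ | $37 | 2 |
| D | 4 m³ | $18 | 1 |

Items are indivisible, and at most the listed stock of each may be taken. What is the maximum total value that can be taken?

$214

Top feasible selections:
- 4×B + 2×C: volume 26, value 214
- 3×B + 2×C + 1×D: volume 25, value 197
- 4×B + 1×C + 1×D: volume 27, value 195
Best: $214.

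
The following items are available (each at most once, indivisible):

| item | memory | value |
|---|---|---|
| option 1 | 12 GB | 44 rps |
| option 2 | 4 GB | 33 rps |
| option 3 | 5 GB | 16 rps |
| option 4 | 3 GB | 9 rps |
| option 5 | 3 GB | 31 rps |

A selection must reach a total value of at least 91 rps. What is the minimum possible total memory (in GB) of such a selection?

Subsets with value ≥ 91, sorted by total memory:
- option 1+option 2+option 5: memory 19, value 108
- option 1+option 3+option 5: memory 20, value 91
- option 1+option 2+option 3: memory 21, value 93
- option 1+option 2+option 4+option 5: memory 22, value 117
Minimum memory: 19 GB.

19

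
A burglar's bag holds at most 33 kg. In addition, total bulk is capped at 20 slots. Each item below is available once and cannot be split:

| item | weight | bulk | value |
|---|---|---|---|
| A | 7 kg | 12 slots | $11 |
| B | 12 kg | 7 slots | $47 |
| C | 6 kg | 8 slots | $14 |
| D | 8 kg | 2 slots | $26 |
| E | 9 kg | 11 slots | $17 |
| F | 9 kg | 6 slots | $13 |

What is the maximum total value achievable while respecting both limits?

$90

Feasible sets respecting both limits:
- B+D+E: weight 29, bulk 20, value 90
- B+C+D: weight 26, bulk 17, value 87
- B+D+F: weight 29, bulk 15, value 86
- B+D: weight 20, bulk 9, value 73
Best: $90.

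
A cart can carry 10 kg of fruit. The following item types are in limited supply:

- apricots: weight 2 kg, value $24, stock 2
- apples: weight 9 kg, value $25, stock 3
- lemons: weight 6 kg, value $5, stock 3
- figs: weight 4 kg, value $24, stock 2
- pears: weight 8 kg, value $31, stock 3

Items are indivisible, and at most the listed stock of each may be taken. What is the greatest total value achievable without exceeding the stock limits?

$72

Top feasible selections:
- 2×apricots + 1×figs: weight 8, value 72
- 1×apricots + 2×figs: weight 10, value 72
- 1×apricots + 1×pears: weight 10, value 55
- 2×apricots + 1×lemons: weight 10, value 53
Best: $72.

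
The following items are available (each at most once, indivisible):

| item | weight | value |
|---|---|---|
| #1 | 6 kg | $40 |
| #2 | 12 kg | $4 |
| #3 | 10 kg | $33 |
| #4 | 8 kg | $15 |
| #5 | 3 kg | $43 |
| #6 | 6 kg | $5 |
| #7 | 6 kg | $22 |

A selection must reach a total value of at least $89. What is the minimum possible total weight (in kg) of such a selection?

15

Subsets with value ≥ 89, sorted by total weight:
- #1+#5+#7: weight 15, value 105
- #1+#4+#5: weight 17, value 98
Minimum weight: 15 kg.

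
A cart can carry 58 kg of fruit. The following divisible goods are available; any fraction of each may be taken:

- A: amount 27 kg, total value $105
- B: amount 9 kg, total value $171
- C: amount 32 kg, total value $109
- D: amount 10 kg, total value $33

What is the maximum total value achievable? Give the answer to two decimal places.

350.94

Take in order of value per unit:
- B (171/9 per unit): all 9 → value 171, running total 171.00
- A (105/27 per unit): all 27 → value 105, running total 276.00
- C (109/32 per unit): 22 of 32 → value 22×109/32 = 74.9375, running total 350.94
Total 350.94.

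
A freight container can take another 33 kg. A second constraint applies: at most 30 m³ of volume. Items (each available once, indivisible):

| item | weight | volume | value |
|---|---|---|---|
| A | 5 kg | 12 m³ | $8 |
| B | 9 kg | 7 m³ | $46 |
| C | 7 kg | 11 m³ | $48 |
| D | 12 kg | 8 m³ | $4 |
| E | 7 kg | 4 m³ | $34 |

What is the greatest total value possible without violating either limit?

Feasible sets respecting both limits:
- B+C+E: weight 23, volume 22, value 128
- A+B+C: weight 21, volume 30, value 102
- B+C+D: weight 28, volume 26, value 98
- B+C: weight 16, volume 18, value 94
Best: $128.

$128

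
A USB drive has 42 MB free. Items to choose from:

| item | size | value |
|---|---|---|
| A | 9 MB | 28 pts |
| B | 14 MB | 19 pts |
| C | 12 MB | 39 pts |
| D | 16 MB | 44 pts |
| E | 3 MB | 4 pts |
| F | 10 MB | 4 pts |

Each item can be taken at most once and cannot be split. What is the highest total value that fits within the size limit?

Check high-value combinations within 42 MB:
- A+C+D+E: size 9+12+16+3=40, value 28+39+44+4=115
- A+C+D: size 9+12+16=37, value 28+39+44=111
- B+C+D: size 14+12+16=42, value 19+39+44=102
- A+B+D+E: size 9+14+16+3=42, value 28+19+44+4=95
- A+B+D: size 9+14+16=39, value 28+19+44=91
Best: 115 pts.

115 pts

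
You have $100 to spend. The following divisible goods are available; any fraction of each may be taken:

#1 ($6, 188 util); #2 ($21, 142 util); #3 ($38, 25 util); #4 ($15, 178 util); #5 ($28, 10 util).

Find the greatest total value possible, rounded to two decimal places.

Take in order of value per unit:
- #1 (188/6 per unit): all 6 → value 188, running total 188.00
- #4 (178/15 per unit): all 15 → value 178, running total 366.00
- #2 (142/21 per unit): all 21 → value 142, running total 508.00
- #3 (25/38 per unit): all 38 → value 25, running total 533.00
- #5 (10/28 per unit): 20 of 28 → value 20×10/28 = 7.1429, running total 540.14
Total 540.14.

540.14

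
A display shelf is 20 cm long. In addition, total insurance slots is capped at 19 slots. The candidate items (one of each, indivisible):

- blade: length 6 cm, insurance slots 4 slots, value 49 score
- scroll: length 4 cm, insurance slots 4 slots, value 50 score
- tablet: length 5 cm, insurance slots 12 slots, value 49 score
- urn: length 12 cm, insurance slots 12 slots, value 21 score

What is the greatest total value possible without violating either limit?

Feasible sets respecting both limits:
- blade+scroll: length 10, insurance slots 8, value 99
- scroll+tablet: length 9, insurance slots 16, value 99
- blade+tablet: length 11, insurance slots 16, value 98
Best: 99 score.

99 score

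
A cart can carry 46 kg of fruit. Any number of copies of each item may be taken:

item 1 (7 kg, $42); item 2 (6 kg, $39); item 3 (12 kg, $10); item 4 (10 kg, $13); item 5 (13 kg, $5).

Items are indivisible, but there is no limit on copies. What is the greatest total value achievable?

$285

Best value-per-unit is item 2 at 39/6; filling with it alone gives 7×39 = 273.
Optimal mix: 4×item 1 + 3×item 2 → weight 46, value 285.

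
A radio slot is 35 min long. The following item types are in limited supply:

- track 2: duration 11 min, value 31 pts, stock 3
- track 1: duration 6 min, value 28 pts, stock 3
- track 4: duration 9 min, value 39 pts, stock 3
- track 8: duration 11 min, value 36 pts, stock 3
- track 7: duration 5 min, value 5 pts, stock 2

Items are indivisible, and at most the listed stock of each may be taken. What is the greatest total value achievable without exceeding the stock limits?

145 pts

Top feasible selections:
- 1×track 1 + 3×track 4: duration 33, value 145
- 1×track 1 + 2×track 4 + 1×track 8: duration 35, value 142
Best: 145 pts.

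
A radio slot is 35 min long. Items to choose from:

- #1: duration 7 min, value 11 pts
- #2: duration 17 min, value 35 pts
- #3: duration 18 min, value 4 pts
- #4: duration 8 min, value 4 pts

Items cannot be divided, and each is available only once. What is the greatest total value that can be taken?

This is a 0/1 knapsack; check combinations near the capacity.
- #1+#2+#4: duration 7+17+8=32, value 11+35+4=50
- #1+#2: duration 7+17=24, value 11+35=46
- #2+#4: duration 17+8=25, value 35+4=39
- #2+#3: duration 17+18=35, value 35+4=39
Best: 50 pts.

50 pts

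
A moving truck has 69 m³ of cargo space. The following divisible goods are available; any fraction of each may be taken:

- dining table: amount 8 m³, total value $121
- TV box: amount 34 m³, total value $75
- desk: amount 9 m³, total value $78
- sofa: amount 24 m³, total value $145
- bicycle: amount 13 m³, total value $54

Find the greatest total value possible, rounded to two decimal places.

431.09

Take in order of value per unit:
- dining table (121/8 per unit): all 8 → value 121, running total 121.00
- desk (78/9 per unit): all 9 → value 78, running total 199.00
- sofa (145/24 per unit): all 24 → value 145, running total 344.00
- bicycle (54/13 per unit): all 13 → value 54, running total 398.00
- TV box (75/34 per unit): 15 of 34 → value 15×75/34 = 33.0882, running total 431.09
Total 431.09.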